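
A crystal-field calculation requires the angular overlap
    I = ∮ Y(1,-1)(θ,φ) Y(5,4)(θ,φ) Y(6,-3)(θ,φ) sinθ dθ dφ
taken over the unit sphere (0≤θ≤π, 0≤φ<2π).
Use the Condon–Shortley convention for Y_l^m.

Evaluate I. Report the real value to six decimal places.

-0.070770

Checks pass: Σm=0; 12 even; l₃=6∈[4,6].
(2·1+1)(2·5+1)(2·6+1) = 429
Δ: 0! 2! 10! / 13! → 1/858
sum: t=0:+1/14400 = 1/14400
3j²(1 5 6; 0 0 0) = Δ·Π!·Σ² = 6/143  (sign +1)
sum: t=0:+1/725760 = 1/725760
3j²(1 5 6; -1 4 -3) = Δ·Π!·Σ² = 1/286  (sign -1)
combine: 4πI² = 429·6/143·1/286 = 9/143
take √, sign -1: I = -0.07076985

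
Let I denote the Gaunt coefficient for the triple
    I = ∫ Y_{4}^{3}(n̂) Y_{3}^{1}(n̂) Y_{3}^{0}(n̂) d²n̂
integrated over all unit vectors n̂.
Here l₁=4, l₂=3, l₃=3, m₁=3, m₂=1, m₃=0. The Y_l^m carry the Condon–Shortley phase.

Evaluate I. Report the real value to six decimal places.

3 + 1 + 0 = 4 ≠ 0: azimuthal integral kills it; I = 0

0.000000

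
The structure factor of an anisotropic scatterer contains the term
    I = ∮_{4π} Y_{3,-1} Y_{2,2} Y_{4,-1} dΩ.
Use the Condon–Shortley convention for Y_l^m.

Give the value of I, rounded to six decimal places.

l₁+l₂+l₃=9 is odd: 3j(l;000)=0 ⇒ I=0

0.000000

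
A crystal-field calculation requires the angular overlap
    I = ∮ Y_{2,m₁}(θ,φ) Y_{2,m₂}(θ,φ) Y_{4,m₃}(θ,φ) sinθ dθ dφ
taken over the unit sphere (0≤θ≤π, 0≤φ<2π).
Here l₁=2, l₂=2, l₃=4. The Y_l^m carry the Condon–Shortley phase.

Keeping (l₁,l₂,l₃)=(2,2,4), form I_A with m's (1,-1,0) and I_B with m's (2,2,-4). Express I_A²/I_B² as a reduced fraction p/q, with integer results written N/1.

Shared (l₁,l₂,l₃)=(2,2,4): N and (l;000)² cancel in I_A²/I_B².
A: Δ = 0!·4!·4!/9! = 1/630; Racah Σ t=0..0: t=0:+1/36 = 1/36; ⇒ 3j(2 2 4; 1 -1 0)² = 8/315, sgn +1
B: Δ = 0!·4!·4!/9! = 1/630; Racah Σ t=0..0: t=0:+1/576 = 1/576; ⇒ 3j(2 2 4; 2 2 -4)² = 1/9, sgn +1
I_A²/I_B² = (8/315)/(1/9) = 8/35

8/35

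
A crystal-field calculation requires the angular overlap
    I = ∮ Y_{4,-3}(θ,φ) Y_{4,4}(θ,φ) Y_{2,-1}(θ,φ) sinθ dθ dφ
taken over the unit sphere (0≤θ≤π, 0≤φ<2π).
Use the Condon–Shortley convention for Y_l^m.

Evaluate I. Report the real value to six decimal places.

0.198645

Checks pass: Σm=0; 10 even; l₃=2∈[0,8].
(2·4+1)(2·4+1)(2·2+1) = 405
Δ: 6! 2! 2! / 11! → 1/13860
sum: t=2:+1/192 t=3:−1/36 t=4:+1/192 = -5/288
3j²(4 4 2; 0 0 0) = Δ·Π!·Σ² = 20/693  (sign -1)
sum: t=6:+1/1440 = 1/1440
3j²(4 4 2; -3 4 -1) = Δ·Π!·Σ² = 7/165  (sign -1)
combine: 4πI² = 405·20/693·7/165 = 60/121
take √, sign +1: I = 0.19864517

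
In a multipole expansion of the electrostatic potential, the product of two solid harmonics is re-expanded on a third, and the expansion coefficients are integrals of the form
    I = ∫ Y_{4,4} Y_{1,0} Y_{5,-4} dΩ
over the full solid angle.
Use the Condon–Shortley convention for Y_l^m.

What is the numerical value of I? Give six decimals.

0.147319

m-sum 0 ✓  L=10 even ✓  3≤5≤5 ✓
Π(2lᵢ+1) = 9×3×11 = 297
triangle coeff Δ(4,1,5) = 1/495
Σ_t [0,0]: t=0:+1/576 = 1/576
(3j)²=5/99 [(4 1 5; 0 0 0)], sign=-1
Σ_t [0,0]: t=0:+1/40320 = 1/40320
(3j)²=1/55 [(4 1 5; 4 0 -4)], sign=-1
⇒ 4πI² = 3/11
I = (+1)√(3/11/(4π)) = 0.14731920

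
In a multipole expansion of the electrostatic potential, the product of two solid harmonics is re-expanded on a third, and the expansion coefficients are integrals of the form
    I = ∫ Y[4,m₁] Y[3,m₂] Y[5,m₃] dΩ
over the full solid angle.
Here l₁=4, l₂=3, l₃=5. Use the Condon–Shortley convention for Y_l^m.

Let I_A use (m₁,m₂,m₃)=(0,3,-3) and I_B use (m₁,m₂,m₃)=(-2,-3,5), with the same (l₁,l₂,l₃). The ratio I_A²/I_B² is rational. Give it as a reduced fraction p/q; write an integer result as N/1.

2/1

Shared (l₁,l₂,l₃)=(4,3,5): N and (l;000)² cancel in I_A²/I_B².
A: Δ = 2!·6!·4!/13! = 1/180180; Racah Σ t=2..2: t=2:+1/2304 = 1/2304; ⇒ 3j(4 3 5; 0 3 -3)² = 5/143, sgn +1
B: Δ = 2!·6!·4!/13! = 1/180180; Racah Σ t=0..0: t=0:+1/34560 = 1/34560; ⇒ 3j(4 3 5; -2 -3 5)² = 5/286, sgn +1
I_A²/I_B² = (5/143)/(5/286) = 2/1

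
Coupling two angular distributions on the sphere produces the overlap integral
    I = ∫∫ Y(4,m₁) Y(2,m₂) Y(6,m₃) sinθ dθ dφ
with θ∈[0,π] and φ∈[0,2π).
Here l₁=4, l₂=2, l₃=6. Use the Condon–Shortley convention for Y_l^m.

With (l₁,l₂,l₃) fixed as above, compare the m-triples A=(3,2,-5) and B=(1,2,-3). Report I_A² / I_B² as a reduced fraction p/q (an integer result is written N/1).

Same 4,2,6: normalisation and zero-m 3j drop out of the ratio.
A: Δ: 0! 8! 4! / 13! → 1/6435; sum: t=0:+1/120960 = 1/120960; 3j²(4 2 6; 3 2 -5) = Δ·Π!·Σ² = 2/39  (sign -1)
B: Δ: 0! 8! 4! / 13! → 1/6435; sum: t=0:+1/17280 = 1/17280; 3j²(4 2 6; 1 2 -3) = Δ·Π!·Σ² = 14/715  (sign -1)
I_A²/I_B² = (2/39)/(14/715) = 55/21

55/21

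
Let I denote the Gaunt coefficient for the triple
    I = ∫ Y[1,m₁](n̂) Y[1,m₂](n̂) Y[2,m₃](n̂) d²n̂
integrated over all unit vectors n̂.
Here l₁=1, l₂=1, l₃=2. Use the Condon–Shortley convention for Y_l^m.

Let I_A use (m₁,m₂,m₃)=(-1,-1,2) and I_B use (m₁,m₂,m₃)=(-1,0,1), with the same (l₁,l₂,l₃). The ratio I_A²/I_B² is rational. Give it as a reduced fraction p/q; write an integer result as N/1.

Same 1,1,2: normalisation and zero-m 3j drop out of the ratio.
A: Δ: 0! 2! 2! / 5! → 1/30; sum: t=0:+1/4 = 1/4; 3j²(1 1 2; -1 -1 2) = Δ·Π!·Σ² = 1/5  (sign +1)
B: Δ: 0! 2! 2! / 5! → 1/30; sum: t=0:+1/2 = 1/2; 3j²(1 1 2; -1 0 1) = Δ·Π!·Σ² = 1/10  (sign -1)
I_A²/I_B² = (1/5)/(1/10) = 2/1

2/1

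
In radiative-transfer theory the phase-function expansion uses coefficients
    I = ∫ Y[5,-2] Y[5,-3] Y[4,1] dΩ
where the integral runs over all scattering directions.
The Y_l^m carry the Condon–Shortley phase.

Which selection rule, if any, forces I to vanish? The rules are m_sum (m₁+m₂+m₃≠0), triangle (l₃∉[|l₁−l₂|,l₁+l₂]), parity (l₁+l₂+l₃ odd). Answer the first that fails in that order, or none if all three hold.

azimuthal sum: -2 − 3 + 1 = -4  ✗
0 ≤ 4 ≤ 10 (triangle on l)
L = 5 + 5 + 4 = 14 (even)

m_sum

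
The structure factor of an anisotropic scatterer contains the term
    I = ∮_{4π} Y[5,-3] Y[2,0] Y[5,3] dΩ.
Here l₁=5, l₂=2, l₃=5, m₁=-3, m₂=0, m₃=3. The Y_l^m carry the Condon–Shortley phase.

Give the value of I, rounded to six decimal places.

-0.016174

Checks pass: Σm=0; 12 even; l₃=5∈[3,7].
(2·5+1)(2·2+1)(2·5+1) = 605
Δ: 2! 8! 2! / 13! → 1/38610
sum: t=0:+1/2880 t=1:−1/576 t=2:+1/2880 = -1/960
3j²(5 2 5; 0 0 0) = Δ·Π!·Σ² = 10/429  (sign +1)
sum: t=0:+1/161280 t=1:−1/5040 t=2:+1/5760 = -1/53760
3j²(5 2 5; -3 0 3) = Δ·Π!·Σ² = 1/4290  (sign -1)
combine: 4πI² = 605·10/429·1/4290 = 5/1521
take √, sign -1: I = -0.01617393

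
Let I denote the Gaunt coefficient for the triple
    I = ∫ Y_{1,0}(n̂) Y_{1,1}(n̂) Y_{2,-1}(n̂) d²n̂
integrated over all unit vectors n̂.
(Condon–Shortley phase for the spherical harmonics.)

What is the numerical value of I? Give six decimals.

-0.218510

Checks pass: Σm=0; 4 even; l₃=2∈[0,2].
(2·1+1)(2·1+1)(2·2+1) = 45
Δ: 0! 2! 2! / 5! → 1/30
sum: t=0:+1/1 = 1/1
3j²(1 1 2; 0 0 0) = Δ·Π!·Σ² = 2/15  (sign +1)
sum: t=0:+1/2 = 1/2
3j²(1 1 2; 0 1 -1) = Δ·Π!·Σ² = 1/10  (sign -1)
combine: 4πI² = 45·2/15·1/10 = 3/5
take √, sign -1: I = -0.21850969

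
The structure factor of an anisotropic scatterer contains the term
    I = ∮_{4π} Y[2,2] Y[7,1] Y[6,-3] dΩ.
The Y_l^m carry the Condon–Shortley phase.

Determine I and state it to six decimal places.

0.000000

Σlᵢ=15 odd — θ-integrand is odd under cosθ→−cosθ; I=0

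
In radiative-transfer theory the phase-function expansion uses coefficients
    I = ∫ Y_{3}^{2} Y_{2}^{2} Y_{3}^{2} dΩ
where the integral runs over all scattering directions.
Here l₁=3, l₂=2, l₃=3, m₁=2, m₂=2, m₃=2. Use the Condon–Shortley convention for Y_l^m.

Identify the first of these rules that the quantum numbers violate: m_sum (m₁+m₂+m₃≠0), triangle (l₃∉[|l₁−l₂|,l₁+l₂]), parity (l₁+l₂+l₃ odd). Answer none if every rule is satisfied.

m_sum

m₁+m₂+m₃ = 2 + 2 + 2 = 6  ✗
triangle: |3−2|=1 ≤ l₃=3 ≤ 3+2=5
parity: l₁+l₂+l₃ = 8 is even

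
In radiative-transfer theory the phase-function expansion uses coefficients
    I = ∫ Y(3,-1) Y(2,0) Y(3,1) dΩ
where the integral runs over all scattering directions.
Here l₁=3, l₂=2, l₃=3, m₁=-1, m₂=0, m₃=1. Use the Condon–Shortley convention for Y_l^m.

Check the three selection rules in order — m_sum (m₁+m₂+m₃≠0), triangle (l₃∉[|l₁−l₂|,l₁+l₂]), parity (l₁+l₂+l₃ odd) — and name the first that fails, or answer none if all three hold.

none

azimuthal sum: -1 + 0 + 1 = 0  ✓
1 ≤ 3 ≤ 5 (triangle on l)  ✓
L = 3 + 2 + 3 = 8 (even)  ✓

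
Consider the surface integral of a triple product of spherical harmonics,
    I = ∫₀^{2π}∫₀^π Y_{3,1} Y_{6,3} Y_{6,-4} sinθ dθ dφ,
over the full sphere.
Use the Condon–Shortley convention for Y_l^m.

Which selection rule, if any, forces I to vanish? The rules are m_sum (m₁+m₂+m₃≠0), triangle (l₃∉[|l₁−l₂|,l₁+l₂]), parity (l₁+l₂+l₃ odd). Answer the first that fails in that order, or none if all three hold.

parity

azimuthal sum: 1 + 3 − 4 = 0  ✓
3 ≤ 6 ≤ 9 (triangle on l)  ✓
L = 3 + 6 + 6 = 15 (odd)  ✗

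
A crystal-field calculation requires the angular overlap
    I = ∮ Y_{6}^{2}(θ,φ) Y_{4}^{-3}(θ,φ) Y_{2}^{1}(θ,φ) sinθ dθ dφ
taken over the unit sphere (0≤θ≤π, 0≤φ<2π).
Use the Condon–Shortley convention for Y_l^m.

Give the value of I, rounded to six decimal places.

0.089969

m-sum 0 ✓  L=12 even ✓  2≤2≤10 ✓
Π(2lᵢ+1) = 13×9×5 = 585
triangle coeff Δ(6,4,2) = 1/6435
Σ_t [4,4]: t=4:+1/2304 = 1/2304
(3j)²=5/143 [(6 4 2; 0 0 0)], sign=+1
Σ_t [1,1]: t=1:−1/30240 = -1/30240
(3j)²=32/6435 [(6 4 2; 2 -3 1)], sign=+1
⇒ 4πI² = 160/1573
I = (+1)√(160/1573/(4π)) = 0.08996855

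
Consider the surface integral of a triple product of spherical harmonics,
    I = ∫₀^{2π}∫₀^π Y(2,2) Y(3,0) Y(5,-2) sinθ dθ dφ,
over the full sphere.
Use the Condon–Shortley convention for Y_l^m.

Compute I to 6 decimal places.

Checks pass: Σm=0; 10 even; l₃=5∈[1,5].
(2·2+1)(2·3+1)(2·5+1) = 385
Δ: 0! 4! 6! / 11! → 1/2310
sum: t=0:+1/144 = 1/144
3j²(2 3 5; 0 0 0) = Δ·Π!·Σ² = 10/231  (sign -1)
sum: t=0:+1/864 = 1/864
3j²(2 3 5; 2 0 -2) = Δ·Π!·Σ² = 1/66  (sign -1)
combine: 4πI² = 385·10/231·1/66 = 25/99
take √, sign +1: I = 0.14175797

0.141758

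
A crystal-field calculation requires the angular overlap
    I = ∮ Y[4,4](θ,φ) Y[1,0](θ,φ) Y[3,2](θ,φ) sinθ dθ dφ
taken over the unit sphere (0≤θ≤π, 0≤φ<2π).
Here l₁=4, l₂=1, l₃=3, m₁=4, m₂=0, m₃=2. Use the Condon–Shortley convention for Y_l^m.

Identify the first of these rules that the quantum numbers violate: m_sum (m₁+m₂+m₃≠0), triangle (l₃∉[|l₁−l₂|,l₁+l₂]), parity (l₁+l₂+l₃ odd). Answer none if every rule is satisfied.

m_sum

m₁+m₂+m₃ = 4 + 0 + 2 = 6  ✗
triangle: |4−1|=3 ≤ l₃=3 ≤ 4+1=5
parity: l₁+l₂+l₃ = 8 is even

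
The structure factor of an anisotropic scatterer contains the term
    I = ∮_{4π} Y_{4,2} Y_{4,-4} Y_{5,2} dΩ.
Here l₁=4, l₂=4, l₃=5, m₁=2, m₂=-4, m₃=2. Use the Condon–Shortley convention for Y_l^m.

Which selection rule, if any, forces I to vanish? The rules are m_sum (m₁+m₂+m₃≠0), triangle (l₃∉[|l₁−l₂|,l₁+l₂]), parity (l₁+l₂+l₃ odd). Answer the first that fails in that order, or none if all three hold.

parity

m₁+m₂+m₃ = 2 − 4 + 2 = 0  ✓
triangle: |4−4|=0 ≤ l₃=5 ≤ 4+4=8  ✓
parity: l₁+l₂+l₃ = 13 is odd  ✗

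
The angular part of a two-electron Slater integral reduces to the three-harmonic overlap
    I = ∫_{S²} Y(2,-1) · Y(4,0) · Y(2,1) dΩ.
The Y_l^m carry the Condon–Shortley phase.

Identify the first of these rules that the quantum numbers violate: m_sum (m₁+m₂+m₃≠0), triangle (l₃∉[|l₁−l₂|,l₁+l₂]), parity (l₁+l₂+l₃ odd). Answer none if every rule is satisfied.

none

azimuthal sum: -1 + 0 + 1 = 0  ✓
2 ≤ 2 ≤ 6 (triangle on l)  ✓
L = 2 + 4 + 2 = 8 (even)  ✓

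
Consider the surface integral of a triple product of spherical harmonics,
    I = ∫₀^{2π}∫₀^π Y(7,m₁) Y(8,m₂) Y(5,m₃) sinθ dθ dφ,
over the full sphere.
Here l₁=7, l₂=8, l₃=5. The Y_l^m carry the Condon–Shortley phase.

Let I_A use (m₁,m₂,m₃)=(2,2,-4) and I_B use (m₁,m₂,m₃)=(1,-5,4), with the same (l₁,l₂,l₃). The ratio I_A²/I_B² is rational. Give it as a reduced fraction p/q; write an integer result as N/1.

Shared (l₁,l₂,l₃)=(7,8,5): N and (l;000)² cancel in I_A²/I_B².
A: Δ = 10!·4!·6!/21! = 1/814773960; Racah Σ t=4..5: t=4:+1/74649600 t=5:−1/41472000 = -1/93312000; ⇒ 3j(7 8 5; 2 2 -4)² = 1344/230945, sgn +1
B: Δ = 10!·4!·6!/21! = 1/814773960; Racah Σ t=2..3: t=2:+1/232243200 t=3:−1/130636800 = -1/298598400; ⇒ 3j(7 8 5; 1 -5 4)² = 7/1292, sgn +1
I_A²/I_B² = (1344/230945)/(7/1292) = 768/715

768/715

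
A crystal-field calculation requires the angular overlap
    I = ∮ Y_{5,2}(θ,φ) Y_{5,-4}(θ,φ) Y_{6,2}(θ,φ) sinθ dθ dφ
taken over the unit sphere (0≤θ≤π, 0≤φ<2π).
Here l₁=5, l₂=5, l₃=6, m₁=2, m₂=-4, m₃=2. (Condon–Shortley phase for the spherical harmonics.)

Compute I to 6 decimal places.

0.108910

m-sum 0 ✓  L=16 even ✓  0≤6≤10 ✓
Π(2lᵢ+1) = 11×11×13 = 1573
triangle coeff Δ(5,5,6) = 1/28588560
Σ_t [0,4]: t=0:+1/345600 t=1:−1/13824 t=2:+1/5184 t=3:−1/13824 t=4:+1/345600 = 7/129600
(3j)²=80/7293 [(5 5 6; 0 0 0)], sign=+1
Σ_t [0,1]: t=0:+1/103680 t=1:−1/207360 = 1/207360
(3j)²=21/2431 [(5 5 6; 2 -4 2)], sign=+1
⇒ 4πI² = 560/3757
I = (+1)√(560/3757/(4π)) = 0.10891018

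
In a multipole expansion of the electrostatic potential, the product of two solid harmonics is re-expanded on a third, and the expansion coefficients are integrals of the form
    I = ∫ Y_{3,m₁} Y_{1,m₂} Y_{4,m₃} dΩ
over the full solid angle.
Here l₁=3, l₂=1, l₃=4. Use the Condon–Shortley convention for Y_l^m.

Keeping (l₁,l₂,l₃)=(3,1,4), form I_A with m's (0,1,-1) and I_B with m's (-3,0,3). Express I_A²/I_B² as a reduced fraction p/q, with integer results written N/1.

Same 3,1,4: normalisation and zero-m 3j drop out of the ratio.
A: Δ: 0! 6! 2! / 9! → 1/252; sum: t=0:+1/72 = 1/72; 3j²(3 1 4; 0 1 -1) = Δ·Π!·Σ² = 5/126  (sign -1)
B: Δ: 0! 6! 2! / 9! → 1/252; sum: t=0:+1/720 = 1/720; 3j²(3 1 4; -3 0 3) = Δ·Π!·Σ² = 1/36  (sign -1)
I_A²/I_B² = (5/126)/(1/36) = 10/7

10/7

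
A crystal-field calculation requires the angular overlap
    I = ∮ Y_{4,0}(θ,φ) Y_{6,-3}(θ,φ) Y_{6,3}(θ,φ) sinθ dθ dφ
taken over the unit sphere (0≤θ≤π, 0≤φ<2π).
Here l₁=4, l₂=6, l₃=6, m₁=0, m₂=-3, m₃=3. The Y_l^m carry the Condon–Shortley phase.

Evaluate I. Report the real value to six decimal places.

m-sum 0 ✓  L=16 even ✓  2≤6≤10 ✓
Π(2lᵢ+1) = 9×13×13 = 1521
triangle coeff Δ(4,6,6) = 1/15315300
Σ_t [0,4]: t=0:+1/829440 t=1:−1/25920 t=2:+1/9216 t=3:−1/25920 t=4:+1/829440 = 7/207360
(3j)²=28/2431 [(4 6 6; 0 0 0)], sign=+1
Σ_t [0,3]: t=0:+1/414720 t=1:−1/51840 t=2:+1/80640 t=3:−1/1451520 = -1/193536
(3j)²=81/17017 [(4 6 6; 0 -3 3)], sign=+1
⇒ 4πI² = 2916/34969
I = (+1)√(2916/34969/(4π)) = 0.08146053

0.081461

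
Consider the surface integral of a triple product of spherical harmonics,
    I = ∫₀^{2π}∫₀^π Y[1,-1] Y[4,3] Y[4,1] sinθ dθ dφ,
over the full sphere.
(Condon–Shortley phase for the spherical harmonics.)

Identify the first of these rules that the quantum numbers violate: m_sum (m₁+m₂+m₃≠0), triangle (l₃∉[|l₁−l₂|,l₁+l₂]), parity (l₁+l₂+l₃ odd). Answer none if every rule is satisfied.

azimuthal sum: -1 + 3 + 1 = 3  ✗
3 ≤ 4 ≤ 5 (triangle on l)
L = 1 + 4 + 4 = 9 (odd)

m_sum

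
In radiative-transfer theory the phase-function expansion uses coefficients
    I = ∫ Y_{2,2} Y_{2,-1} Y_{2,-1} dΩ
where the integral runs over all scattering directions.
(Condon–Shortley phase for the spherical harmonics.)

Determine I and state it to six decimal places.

0.220728

Rules hold: Σm=0, L=6 even, 0≤2≤4.
N = 5·5·5 = 125
Δ = 2!·2!·2!/7! = 1/630
Racah Σ t=0..2: t=0:+1/8 t=1:−1/1 t=2:+1/8 = -3/4
⇒ 3j(2 2 2; 0 0 0)² = 2/35, sgn -1
Racah Σ t=0..0: t=0:+1/4 = 1/4
⇒ 3j(2 2 2; 2 -1 -1)² = 3/35, sgn -1
4πI² = N·(3j₀)²·(3jₘ)² = 30/49
I = +1·√(0.612245/4π) = 0.22072812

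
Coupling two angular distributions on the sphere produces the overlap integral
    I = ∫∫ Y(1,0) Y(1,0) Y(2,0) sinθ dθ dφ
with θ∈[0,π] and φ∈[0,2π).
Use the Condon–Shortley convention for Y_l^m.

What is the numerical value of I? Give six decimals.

0.252313

Rules hold: Σm=0, L=4 even, 0≤2≤2.
N = 3·3·5 = 45
Δ = 0!·2!·2!/5! = 1/30
Racah Σ t=0..0: t=0:+1/1 = 1/1
⇒ 3j(1 1 2; 0 0 0)² = 2/15, sgn +1
(m-triple is (0,0,0) — same symbol as above.)
4πI² = N·(3j₀)²·(3jₘ)² = 4/5
I = +1·√(0.8/4π) = 0.25231325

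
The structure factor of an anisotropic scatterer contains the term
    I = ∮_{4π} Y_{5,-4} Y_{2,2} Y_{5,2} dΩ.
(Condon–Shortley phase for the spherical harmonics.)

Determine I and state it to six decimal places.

Rules hold: Σm=0, L=12 even, 3≤5≤7.
N = 11·5·11 = 605
Δ = 2!·8!·2!/13! = 1/38610
Racah Σ t=0..2: t=0:+1/2880 t=1:−1/576 t=2:+1/2880 = -1/960
⇒ 3j(5 2 5; 0 0 0)² = 10/429, sgn +1
Racah Σ t=2..2: t=2:+1/20160 = 1/20160
⇒ 3j(5 2 5; -4 2 2)² = 12/715, sgn -1
4πI² = N·(3j₀)²·(3jₘ)² = 40/169
I = -1·√(0.236686/4π) = -0.13724032

-0.137240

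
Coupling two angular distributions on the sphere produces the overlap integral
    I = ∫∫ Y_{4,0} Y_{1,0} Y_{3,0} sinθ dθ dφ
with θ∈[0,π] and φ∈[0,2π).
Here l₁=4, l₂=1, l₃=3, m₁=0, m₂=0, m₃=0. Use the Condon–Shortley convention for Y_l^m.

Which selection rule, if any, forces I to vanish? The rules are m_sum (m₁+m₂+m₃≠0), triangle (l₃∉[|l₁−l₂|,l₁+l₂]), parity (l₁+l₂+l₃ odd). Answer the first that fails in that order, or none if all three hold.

azimuthal sum: 0 + 0 + 0 = 0  ✓
3 ≤ 3 ≤ 5 (triangle on l)  ✓
L = 4 + 1 + 3 = 8 (even)  ✓

none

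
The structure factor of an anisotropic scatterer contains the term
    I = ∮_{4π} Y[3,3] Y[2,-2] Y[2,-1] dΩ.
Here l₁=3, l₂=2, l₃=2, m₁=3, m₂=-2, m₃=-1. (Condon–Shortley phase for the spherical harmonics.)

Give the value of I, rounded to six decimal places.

Σlᵢ=7 odd — θ-integrand is odd under cosθ→−cosθ; I=0

0.000000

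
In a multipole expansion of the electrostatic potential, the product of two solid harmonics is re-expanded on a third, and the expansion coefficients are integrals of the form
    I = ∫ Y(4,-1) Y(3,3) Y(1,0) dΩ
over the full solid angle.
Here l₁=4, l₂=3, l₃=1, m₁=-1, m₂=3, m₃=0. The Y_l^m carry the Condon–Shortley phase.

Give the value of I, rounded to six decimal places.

Σmᵢ = 2 ≠ 0, so the φ-integral vanishes; I = 0

0.000000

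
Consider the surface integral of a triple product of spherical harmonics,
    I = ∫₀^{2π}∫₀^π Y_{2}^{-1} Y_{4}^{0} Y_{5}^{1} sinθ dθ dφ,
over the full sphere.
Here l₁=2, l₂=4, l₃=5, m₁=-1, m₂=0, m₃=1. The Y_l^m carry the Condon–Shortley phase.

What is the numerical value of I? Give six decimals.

l₁+l₂+l₃=11 is odd: 3j(l;000)=0 ⇒ I=0

0.000000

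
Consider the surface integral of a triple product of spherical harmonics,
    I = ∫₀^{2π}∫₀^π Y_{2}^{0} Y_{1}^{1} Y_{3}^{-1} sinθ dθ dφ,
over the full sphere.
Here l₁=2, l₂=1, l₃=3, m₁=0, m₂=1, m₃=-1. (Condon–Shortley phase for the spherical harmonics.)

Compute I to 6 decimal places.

Checks pass: Σm=0; 6 even; l₃=3∈[1,3].
(2·2+1)(2·1+1)(2·3+1) = 105
Δ: 0! 4! 2! / 7! → 1/105
sum: t=0:+1/4 = 1/4
3j²(2 1 3; 0 0 0) = Δ·Π!·Σ² = 3/35  (sign -1)
sum: t=0:+1/8 = 1/8
3j²(2 1 3; 0 1 -1) = Δ·Π!·Σ² = 2/35  (sign +1)
combine: 4πI² = 105·3/35·2/35 = 18/35
take √, sign -1: I = -0.20230066

-0.202301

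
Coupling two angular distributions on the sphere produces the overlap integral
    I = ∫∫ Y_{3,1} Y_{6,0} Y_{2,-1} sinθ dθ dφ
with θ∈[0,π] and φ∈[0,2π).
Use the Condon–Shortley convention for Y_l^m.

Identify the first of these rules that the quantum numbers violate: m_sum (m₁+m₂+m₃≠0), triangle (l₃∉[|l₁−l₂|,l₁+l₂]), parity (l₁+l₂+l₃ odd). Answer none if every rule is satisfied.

Σmᵢ = 0  ✓
l₃∈[|l₁−l₂|,l₁+l₂]=[3,9], have l₃=2  ✗
Σlᵢ = 11 ⇒ odd

triangle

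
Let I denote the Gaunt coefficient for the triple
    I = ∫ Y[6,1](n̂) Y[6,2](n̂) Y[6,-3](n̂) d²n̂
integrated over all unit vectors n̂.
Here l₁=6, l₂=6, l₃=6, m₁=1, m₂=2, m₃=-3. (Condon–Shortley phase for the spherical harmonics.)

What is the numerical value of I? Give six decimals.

m-sum 0 ✓  L=18 even ✓  0≤6≤12 ✓
Π(2lᵢ+1) = 13×13×13 = 2197
triangle coeff Δ(6,6,6) = 1/325909584
Σ_t [0,6]: t=0:+1/373248000 t=1:−1/1728000 t=2:+1/110592 t=3:−1/46656 t=4:+1/110592 t=5:−1/1728000 t=6:+1/373248000 = -7/1555200
(3j)²=400/46189 [(6 6 6; 0 0 0)], sign=-1
Σ_t [2,5]: t=2:+1/1244160 t=3:−1/207360 t=4:+1/276480 t=5:−1/3110400 = -1/1382400
(3j)²=189/92378 [(6 6 6; 1 2 -3)], sign=+1
⇒ 4πI² = 491400/12623809
I = (-1)√(491400/12623809/(4π)) = -0.05565670

-0.055657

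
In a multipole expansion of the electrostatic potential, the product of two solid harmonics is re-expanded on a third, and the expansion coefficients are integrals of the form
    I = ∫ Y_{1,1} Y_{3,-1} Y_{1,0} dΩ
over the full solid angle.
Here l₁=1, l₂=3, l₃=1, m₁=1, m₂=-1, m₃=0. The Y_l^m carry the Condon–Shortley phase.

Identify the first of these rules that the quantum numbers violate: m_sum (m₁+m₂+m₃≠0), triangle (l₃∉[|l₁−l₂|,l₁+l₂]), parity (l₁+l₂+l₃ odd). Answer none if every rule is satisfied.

azimuthal sum: 1 − 1 + 0 = 0  ✓
2 ≤ 1 ≤ 4 (triangle on l)  ✗
L = 1 + 3 + 1 = 5 (odd)

triangle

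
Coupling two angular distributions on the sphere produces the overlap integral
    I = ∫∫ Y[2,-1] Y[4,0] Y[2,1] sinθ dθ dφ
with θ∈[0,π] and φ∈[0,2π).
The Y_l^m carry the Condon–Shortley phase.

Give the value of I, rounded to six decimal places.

0.161197

Checks pass: Σm=0; 8 even; l₃=2∈[2,6].
(2·2+1)(2·4+1)(2·2+1) = 225
Δ: 4! 0! 4! / 9! → 1/630
sum: t=2:+1/16 = 1/16
3j²(2 4 2; 0 0 0) = Δ·Π!·Σ² = 2/35  (sign +1)
sum: t=3:−1/36 = -1/36
3j²(2 4 2; -1 0 1) = Δ·Π!·Σ² = 8/315  (sign +1)
combine: 4πI² = 225·2/35·8/315 = 16/49
take √, sign +1: I = 0.16119702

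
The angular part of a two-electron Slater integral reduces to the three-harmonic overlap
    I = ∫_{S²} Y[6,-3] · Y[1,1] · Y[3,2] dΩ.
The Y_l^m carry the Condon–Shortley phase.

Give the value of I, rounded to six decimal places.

0.000000

triangle: need 5≤l₃≤7, have 3; I=0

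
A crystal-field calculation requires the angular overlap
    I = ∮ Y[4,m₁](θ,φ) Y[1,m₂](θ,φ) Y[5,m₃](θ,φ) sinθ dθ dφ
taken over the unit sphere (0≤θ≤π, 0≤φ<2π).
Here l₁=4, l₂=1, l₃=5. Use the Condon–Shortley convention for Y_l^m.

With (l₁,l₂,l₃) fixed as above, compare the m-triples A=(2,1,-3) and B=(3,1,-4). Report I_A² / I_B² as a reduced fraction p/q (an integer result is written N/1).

Same 4,1,5: normalisation and zero-m 3j drop out of the ratio.
A: Δ: 0! 8! 2! / 11! → 1/495; sum: t=0:+1/2880 = 1/2880; 3j²(4 1 5; 2 1 -3) = Δ·Π!·Σ² = 28/495  (sign +1)
B: Δ: 0! 8! 2! / 11! → 1/495; sum: t=0:+1/10080 = 1/10080; 3j²(4 1 5; 3 1 -4) = Δ·Π!·Σ² = 4/55  (sign -1)
I_A²/I_B² = (28/495)/(4/55) = 7/9

7/9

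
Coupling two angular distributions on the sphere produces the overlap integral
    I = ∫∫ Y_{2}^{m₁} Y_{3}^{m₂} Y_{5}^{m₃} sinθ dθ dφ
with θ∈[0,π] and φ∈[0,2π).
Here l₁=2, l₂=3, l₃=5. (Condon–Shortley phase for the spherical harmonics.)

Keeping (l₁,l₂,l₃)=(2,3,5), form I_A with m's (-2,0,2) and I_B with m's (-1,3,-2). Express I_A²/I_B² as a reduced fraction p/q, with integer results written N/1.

Shared (l₁,l₂,l₃)=(2,3,5): N and (l;000)² cancel in I_A²/I_B².
A: Δ = 0!·4!·6!/11! = 1/2310; Racah Σ t=0..0: t=0:+1/864 = 1/864; ⇒ 3j(2 3 5; -2 0 2)² = 1/66, sgn -1
B: Δ = 0!·4!·6!/11! = 1/2310; Racah Σ t=0..0: t=0:+1/4320 = 1/4320; ⇒ 3j(2 3 5; -1 3 -2)² = 1/330, sgn -1
I_A²/I_B² = (1/66)/(1/330) = 5/1

5/1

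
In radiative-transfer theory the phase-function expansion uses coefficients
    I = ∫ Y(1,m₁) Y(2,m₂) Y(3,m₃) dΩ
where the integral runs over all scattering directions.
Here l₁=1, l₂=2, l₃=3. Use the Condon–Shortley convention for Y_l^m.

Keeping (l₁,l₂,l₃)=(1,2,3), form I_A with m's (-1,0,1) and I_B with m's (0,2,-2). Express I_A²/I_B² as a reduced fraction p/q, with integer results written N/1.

6/5

Shared (l₁,l₂,l₃)=(1,2,3): N and (l;000)² cancel in I_A²/I_B².
A: Δ = 0!·2!·4!/7! = 1/105; Racah Σ t=0..0: t=0:+1/8 = 1/8; ⇒ 3j(1 2 3; -1 0 1)² = 2/35, sgn +1
B: Δ = 0!·2!·4!/7! = 1/105; Racah Σ t=0..0: t=0:+1/24 = 1/24; ⇒ 3j(1 2 3; 0 2 -2)² = 1/21, sgn -1
I_A²/I_B² = (2/35)/(1/21) = 6/5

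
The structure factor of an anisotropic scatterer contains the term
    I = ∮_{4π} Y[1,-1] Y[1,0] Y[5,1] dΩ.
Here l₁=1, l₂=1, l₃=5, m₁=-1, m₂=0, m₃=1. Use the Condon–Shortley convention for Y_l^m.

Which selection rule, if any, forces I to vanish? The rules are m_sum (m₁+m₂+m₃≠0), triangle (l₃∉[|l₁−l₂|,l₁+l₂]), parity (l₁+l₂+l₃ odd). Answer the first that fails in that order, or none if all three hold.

triangle

Σmᵢ = 0  ✓
l₃∈[|l₁−l₂|,l₁+l₂]=[0,2], have l₃=5  ✗
Σlᵢ = 7 ⇒ odd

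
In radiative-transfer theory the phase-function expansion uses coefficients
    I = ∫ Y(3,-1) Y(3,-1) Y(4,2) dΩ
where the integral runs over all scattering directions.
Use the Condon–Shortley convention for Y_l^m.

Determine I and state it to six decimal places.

Checks pass: Σm=0; 10 even; l₃=4∈[0,6].
(2·3+1)(2·3+1)(2·4+1) = 441
Δ: 2! 4! 4! / 11! → 1/34650
sum: t=0:+1/72 t=1:−1/16 t=2:+1/72 = -5/144
3j²(3 3 4; 0 0 0) = Δ·Π!·Σ² = 2/77  (sign -1)
sum: t=0:+1/192 t=1:−1/36 t=2:+1/192 = -5/288
3j²(3 3 4; -1 -1 2) = Δ·Π!·Σ² = 20/693  (sign -1)
combine: 4πI² = 441·2/77·20/693 = 40/121
take √, sign +1: I = 0.16219310

0.162193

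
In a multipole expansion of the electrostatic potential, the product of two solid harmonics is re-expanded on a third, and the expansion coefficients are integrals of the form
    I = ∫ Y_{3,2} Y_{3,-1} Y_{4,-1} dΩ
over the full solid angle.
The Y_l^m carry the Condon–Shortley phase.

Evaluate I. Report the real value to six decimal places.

0.145070

Checks pass: Σm=0; 10 even; l₃=4∈[0,6].
(2·3+1)(2·3+1)(2·4+1) = 441
Δ: 2! 4! 4! / 11! → 1/34650
sum: t=0:+1/72 t=1:−1/16 t=2:+1/72 = -5/144
3j²(3 3 4; 0 0 0) = Δ·Π!·Σ² = 2/77  (sign -1)
sum: t=0:+1/48 t=1:−1/144 = 1/72
3j²(3 3 4; 2 -1 -1) = Δ·Π!·Σ² = 16/693  (sign -1)
combine: 4πI² = 441·2/77·16/693 = 32/121
take √, sign +1: I = 0.14506992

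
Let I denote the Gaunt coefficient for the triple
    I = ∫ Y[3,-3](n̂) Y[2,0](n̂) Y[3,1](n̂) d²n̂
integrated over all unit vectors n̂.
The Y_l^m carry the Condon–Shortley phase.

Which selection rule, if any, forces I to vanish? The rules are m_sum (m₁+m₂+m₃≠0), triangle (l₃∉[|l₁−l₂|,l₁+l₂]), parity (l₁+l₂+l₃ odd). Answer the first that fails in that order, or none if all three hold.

m_sum

azimuthal sum: -3 + 0 + 1 = -2  ✗
1 ≤ 3 ≤ 5 (triangle on l)
L = 3 + 2 + 3 = 8 (even)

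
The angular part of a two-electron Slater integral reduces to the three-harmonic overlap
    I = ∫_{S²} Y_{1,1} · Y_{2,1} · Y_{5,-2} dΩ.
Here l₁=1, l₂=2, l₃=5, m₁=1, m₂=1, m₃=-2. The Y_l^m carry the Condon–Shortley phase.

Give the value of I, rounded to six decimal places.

l₃=5 ∉ [1,3] — triangle fails ⇒ I = 0

0.000000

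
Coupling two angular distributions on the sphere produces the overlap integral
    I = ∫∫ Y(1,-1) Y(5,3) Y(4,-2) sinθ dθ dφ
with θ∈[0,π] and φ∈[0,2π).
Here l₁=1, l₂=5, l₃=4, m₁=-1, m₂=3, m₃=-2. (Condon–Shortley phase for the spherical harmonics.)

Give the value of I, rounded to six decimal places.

Checks pass: Σm=0; 10 even; l₃=4∈[4,6].
(2·1+1)(2·5+1)(2·4+1) = 297
Δ: 2! 0! 8! / 11! → 1/495
sum: t=1:−1/576 = -1/576
3j²(1 5 4; 0 0 0) = Δ·Π!·Σ² = 5/99  (sign -1)
sum: t=2:+1/2880 = 1/2880
3j²(1 5 4; -1 3 -2) = Δ·Π!·Σ² = 28/495  (sign +1)
combine: 4πI² = 297·5/99·28/495 = 28/33
take √, sign -1: I = -0.25984664

-0.259847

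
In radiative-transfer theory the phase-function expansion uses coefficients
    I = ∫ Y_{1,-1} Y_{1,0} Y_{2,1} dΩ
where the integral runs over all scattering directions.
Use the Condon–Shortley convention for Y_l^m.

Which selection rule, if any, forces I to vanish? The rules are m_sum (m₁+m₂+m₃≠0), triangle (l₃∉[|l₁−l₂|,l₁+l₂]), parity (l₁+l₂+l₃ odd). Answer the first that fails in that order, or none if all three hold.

none

Σmᵢ = 0  ✓
l₃∈[|l₁−l₂|,l₁+l₂]=[0,2], have l₃=2  ✓
Σlᵢ = 4 ⇒ even  ✓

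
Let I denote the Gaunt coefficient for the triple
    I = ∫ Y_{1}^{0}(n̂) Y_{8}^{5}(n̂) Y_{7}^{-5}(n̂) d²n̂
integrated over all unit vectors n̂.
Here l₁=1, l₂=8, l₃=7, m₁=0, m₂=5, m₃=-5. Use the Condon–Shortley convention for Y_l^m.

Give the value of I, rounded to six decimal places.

Rules hold: Σm=0, L=16 even, 7≤7≤9.
N = 3·17·15 = 765
Δ = 2!·0!·14!/17! = 1/2040
Racah Σ t=1..1: t=1:−1/25401600 = -1/25401600
⇒ 3j(1 8 7; 0 0 0)² = 8/255, sgn +1
Racah Σ t=1..1: t=1:−1/958003200 = -1/958003200
⇒ 3j(1 8 7; 0 5 -5)² = 13/680, sgn -1
4πI² = N·(3j₀)²·(3jₘ)² = 39/85
I = -1·√(0.458824/4π) = -0.19108118

-0.191081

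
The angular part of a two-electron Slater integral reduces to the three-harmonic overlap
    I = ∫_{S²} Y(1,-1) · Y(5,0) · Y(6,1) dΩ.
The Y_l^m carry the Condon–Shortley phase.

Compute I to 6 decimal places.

Checks pass: Σm=0; 12 even; l₃=6∈[4,6].
(2·1+1)(2·5+1)(2·6+1) = 429
Δ: 0! 2! 10! / 13! → 1/858
sum: t=0:+1/14400 = 1/14400
3j²(1 5 6; 0 0 0) = Δ·Π!·Σ² = 6/143  (sign +1)
sum: t=0:+1/28800 = 1/28800
3j²(1 5 6; -1 0 1) = Δ·Π!·Σ² = 7/286  (sign -1)
combine: 4πI² = 429·6/143·7/286 = 63/143
take √, sign -1: I = -0.18723944

-0.187239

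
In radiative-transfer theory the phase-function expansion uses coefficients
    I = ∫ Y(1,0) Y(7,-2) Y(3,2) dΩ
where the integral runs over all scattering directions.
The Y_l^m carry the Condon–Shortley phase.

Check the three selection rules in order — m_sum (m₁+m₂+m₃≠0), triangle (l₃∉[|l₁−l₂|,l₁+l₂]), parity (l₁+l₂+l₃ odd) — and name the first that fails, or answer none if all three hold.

azimuthal sum: 0 − 2 + 2 = 0  ✓
6 ≤ 3 ≤ 8 (triangle on l)  ✗
L = 1 + 7 + 3 = 11 (odd)

triangle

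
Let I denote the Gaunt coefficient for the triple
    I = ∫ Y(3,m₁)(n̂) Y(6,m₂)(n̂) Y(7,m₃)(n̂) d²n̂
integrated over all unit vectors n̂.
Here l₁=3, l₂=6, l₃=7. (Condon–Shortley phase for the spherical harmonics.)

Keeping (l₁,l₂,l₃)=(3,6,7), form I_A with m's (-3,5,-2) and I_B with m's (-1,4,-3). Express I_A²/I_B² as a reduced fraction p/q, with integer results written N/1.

4125/36481

Same 3,6,7: normalisation and zero-m 3j drop out of the ratio.
A: Δ: 2! 4! 10! / 17! → 1/2042040; sum: t=2:+1/17418240 = 1/17418240; 3j²(3 6 7; -3 5 -2) = Δ·Π!·Σ² = 25/12376  (sign -1)
B: Δ: 2! 4! 10! / 17! → 1/2042040; sum: t=0:+1/174182400 t=1:−1/2177280 t=2:+1/645120 = 191/174182400; 3j²(3 6 7; -1 4 -3) = Δ·Π!·Σ² = 36481/2042040  (sign +1)
I_A²/I_B² = (25/12376)/(36481/2042040) = 4125/36481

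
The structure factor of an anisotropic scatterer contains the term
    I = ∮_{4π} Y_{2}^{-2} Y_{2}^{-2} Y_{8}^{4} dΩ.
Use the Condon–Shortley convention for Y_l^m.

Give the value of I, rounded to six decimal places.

|2−2|≤8≤2+2 violated ⇒ I = 0

0.000000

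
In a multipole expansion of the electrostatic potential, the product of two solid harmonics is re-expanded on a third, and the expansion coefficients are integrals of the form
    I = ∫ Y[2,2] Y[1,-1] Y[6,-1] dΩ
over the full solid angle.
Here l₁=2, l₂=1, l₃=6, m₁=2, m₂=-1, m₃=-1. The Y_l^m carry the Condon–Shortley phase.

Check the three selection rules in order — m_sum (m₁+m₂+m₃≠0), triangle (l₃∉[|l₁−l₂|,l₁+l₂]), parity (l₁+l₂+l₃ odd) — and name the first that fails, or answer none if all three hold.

azimuthal sum: 2 − 1 − 1 = 0  ✓
1 ≤ 6 ≤ 3 (triangle on l)  ✗
L = 2 + 1 + 6 = 9 (odd)

triangle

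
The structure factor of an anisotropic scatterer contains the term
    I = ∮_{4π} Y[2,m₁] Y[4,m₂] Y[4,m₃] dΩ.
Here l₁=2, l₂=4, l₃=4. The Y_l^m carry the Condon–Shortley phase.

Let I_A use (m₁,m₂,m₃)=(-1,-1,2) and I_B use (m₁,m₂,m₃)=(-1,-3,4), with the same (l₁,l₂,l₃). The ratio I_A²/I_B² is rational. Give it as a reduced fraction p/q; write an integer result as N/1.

Same 2,4,4: normalisation and zero-m 3j drop out of the ratio.
A: Δ: 2! 2! 6! / 11! → 1/13860; sum: t=1:−1/96 t=2:+1/240 = -1/160; 3j²(2 4 4; -1 -1 2) = Δ·Π!·Σ² = 27/1540  (sign -1)
B: Δ: 2! 2! 6! / 11! → 1/13860; sum: t=1:−1/1440 = -1/1440; 3j²(2 4 4; -1 -3 4) = Δ·Π!·Σ² = 7/165  (sign -1)
I_A²/I_B² = (27/1540)/(7/165) = 81/196

81/196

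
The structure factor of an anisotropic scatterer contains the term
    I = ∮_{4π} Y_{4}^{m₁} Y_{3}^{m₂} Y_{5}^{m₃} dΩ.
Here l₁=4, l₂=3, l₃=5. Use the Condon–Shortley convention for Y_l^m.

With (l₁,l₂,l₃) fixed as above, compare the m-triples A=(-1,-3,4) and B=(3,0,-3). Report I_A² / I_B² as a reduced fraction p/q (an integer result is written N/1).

Shared (l₁,l₂,l₃)=(4,3,5): N and (l;000)² cancel in I_A²/I_B².
A: Δ = 2!·6!·4!/13! = 1/180180; Racah Σ t=0..0: t=0:+1/5760 = 1/5760; ⇒ 3j(4 3 5; -1 -3 4)² = 9/286, sgn -1
B: Δ = 2!·6!·4!/13! = 1/180180; Racah Σ t=0..1: t=0:+1/1440 t=1:−1/2880 = 1/2880; ⇒ 3j(4 3 5; 3 0 -3)² = 7/715, sgn +1
I_A²/I_B² = (9/286)/(7/715) = 45/14

45/14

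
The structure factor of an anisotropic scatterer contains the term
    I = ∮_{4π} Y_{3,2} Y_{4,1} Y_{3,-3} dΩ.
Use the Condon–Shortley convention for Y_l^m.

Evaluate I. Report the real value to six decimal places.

0.140463

Checks pass: Σm=0; 10 even; l₃=3∈[1,7].
(2·3+1)(2·4+1)(2·3+1) = 441
Δ: 4! 2! 4! / 11! → 1/34650
sum: t=1:−1/72 t=2:+1/16 t=3:−1/72 = 5/144
3j²(3 4 3; 0 0 0) = Δ·Π!·Σ² = 2/77  (sign -1)
sum: t=1:−1/288 = -1/288
3j²(3 4 3; 2 1 -3) = Δ·Π!·Σ² = 5/231  (sign -1)
combine: 4πI² = 441·2/77·5/231 = 30/121
take √, sign +1: I = 0.14046335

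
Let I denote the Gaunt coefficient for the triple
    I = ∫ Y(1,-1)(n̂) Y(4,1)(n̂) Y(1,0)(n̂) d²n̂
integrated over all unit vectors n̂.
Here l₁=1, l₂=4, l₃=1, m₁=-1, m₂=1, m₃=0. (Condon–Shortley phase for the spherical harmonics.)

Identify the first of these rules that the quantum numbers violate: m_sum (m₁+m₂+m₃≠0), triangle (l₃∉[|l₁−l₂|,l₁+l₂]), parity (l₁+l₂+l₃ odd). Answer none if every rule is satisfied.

Σmᵢ = 0  ✓
l₃∈[|l₁−l₂|,l₁+l₂]=[3,5], have l₃=1  ✗
Σlᵢ = 6 ⇒ even

triangle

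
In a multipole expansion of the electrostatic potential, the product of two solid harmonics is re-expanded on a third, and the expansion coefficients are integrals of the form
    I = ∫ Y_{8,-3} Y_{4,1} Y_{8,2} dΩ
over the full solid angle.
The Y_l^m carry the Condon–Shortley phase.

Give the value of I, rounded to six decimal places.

-0.124482

Rules hold: Σm=0, L=20 even, 4≤8≤12.
N = 17·9·17 = 2601
Δ = 4!·12!·4!/21! = 1/185175900
Racah Σ t=0..4: t=0:+1/557383680 t=1:−1/21772800 t=2:+1/8294400 t=3:−1/21772800 t=4:+1/557383680 = 1/30965760
⇒ 3j(8 4 8; 0 0 0)² = 36/4199, sgn +1
Racah Σ t=1..4: t=1:−1/1045094400 t=2:+1/52254720 t=3:−1/23224320 t=4:+1/87091200 = -1/74649600
⇒ 3j(8 4 8; -3 1 2)² = 110/12597, sgn -1
4πI² = N·(3j₀)²·(3jₘ)² = 11880/61009
I = -1·√(0.194725/4π) = -0.12448194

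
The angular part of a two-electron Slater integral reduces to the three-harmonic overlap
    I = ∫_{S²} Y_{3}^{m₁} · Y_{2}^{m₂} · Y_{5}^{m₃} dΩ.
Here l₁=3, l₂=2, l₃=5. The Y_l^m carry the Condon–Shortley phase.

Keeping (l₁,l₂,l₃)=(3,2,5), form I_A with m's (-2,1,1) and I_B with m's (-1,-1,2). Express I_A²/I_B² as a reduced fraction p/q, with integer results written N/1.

8/35

Shared (l₁,l₂,l₃)=(3,2,5): N and (l;000)² cancel in I_A²/I_B².
A: Δ = 0!·6!·4!/11! = 1/2310; Racah Σ t=0..0: t=0:+1/720 = 1/720; ⇒ 3j(3 2 5; -2 1 1)² = 4/385, sgn +1
B: Δ = 0!·6!·4!/11! = 1/2310; Racah Σ t=0..0: t=0:+1/288 = 1/288; ⇒ 3j(3 2 5; -1 -1 2)² = 1/22, sgn -1
I_A²/I_B² = (4/385)/(1/22) = 8/35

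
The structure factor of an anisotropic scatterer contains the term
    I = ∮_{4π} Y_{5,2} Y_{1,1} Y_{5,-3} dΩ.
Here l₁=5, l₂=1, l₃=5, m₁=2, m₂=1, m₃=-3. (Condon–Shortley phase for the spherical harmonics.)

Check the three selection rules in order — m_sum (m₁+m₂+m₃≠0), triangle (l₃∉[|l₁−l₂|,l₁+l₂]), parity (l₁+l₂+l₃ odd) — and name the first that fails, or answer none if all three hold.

parity

m₁+m₂+m₃ = 2 + 1 − 3 = 0  ✓
triangle: |5−1|=4 ≤ l₃=5 ≤ 5+1=6  ✓
parity: l₁+l₂+l₃ = 11 is odd  ✗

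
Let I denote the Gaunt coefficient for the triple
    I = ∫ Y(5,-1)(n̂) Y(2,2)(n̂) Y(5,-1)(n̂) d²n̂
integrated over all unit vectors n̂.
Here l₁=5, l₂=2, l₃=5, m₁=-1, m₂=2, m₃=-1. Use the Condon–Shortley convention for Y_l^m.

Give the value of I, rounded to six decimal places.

Checks pass: Σm=0; 12 even; l₃=5∈[3,7].
(2·5+1)(2·2+1)(2·5+1) = 605
Δ: 2! 8! 2! / 13! → 1/38610
sum: t=0:+1/2880 t=1:−1/576 t=2:+1/2880 = -1/960
3j²(5 2 5; 0 0 0) = Δ·Π!·Σ² = 10/429  (sign +1)
sum: t=2:+1/2304 = 1/2304
3j²(5 2 5; -1 2 -1) = Δ·Π!·Σ² = 5/143  (sign +1)
combine: 4πI² = 605·10/429·5/143 = 250/507
take √, sign +1: I = 0.19808933

0.198089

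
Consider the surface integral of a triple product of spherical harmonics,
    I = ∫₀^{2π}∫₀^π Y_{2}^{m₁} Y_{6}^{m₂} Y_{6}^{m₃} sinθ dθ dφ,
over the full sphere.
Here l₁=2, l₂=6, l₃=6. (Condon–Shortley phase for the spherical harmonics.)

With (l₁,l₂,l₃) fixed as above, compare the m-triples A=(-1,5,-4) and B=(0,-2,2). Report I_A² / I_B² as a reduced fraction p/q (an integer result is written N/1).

297/100

Same 2,6,6: normalisation and zero-m 3j drop out of the ratio.
A: Δ: 2! 2! 10! / 15! → 1/90090; sum: t=1:−1/7257600 t=2:+1/725760 = 1/806400; 3j²(2 6 6; -1 5 -4) = Δ·Π!·Σ² = 27/910  (sign +1)
B: Δ: 2! 2! 10! / 15! → 1/90090; sum: t=0:+1/69120 t=1:−1/30240 t=2:+1/322560 = -1/64512; 3j²(2 6 6; 0 -2 2) = Δ·Π!·Σ² = 10/1001  (sign -1)
I_A²/I_B² = (27/910)/(10/1001) = 297/100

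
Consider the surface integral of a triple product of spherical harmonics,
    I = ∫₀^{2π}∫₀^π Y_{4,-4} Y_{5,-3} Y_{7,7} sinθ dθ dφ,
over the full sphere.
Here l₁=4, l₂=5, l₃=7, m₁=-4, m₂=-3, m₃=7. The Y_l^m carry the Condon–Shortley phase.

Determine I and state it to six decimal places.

Checks pass: Σm=0; 16 even; l₃=7∈[1,9].
(2·4+1)(2·5+1)(2·7+1) = 1485
Δ: 2! 6! 8! / 17! → 1/6126120
sum: t=0:+1/69120 t=1:−1/20736 t=2:+1/69120 = -1/51840
3j²(4 5 7; 0 0 0) = Δ·Π!·Σ² = 280/21879  (sign +1)
sum: t=2:+1/58060800 = 1/58060800
3j²(4 5 7; -4 -3 7) = Δ·Π!·Σ² = 7/510  (sign +1)
combine: 4πI² = 1485·280/21879·7/510 = 980/3757
take √, sign +1: I = 0.14407463

0.144075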